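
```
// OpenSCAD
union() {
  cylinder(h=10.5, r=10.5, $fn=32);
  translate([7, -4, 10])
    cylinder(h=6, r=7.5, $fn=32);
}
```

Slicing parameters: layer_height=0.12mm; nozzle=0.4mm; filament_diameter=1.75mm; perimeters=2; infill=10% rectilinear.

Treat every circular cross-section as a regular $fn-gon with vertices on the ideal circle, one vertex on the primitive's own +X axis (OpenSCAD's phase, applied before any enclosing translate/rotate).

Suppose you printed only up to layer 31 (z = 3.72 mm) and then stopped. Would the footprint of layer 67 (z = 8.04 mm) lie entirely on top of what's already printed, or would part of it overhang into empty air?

Compare the two slices. At z = 3.72: the cylinder: section is a regular 32-gon, circumradius r=10.5 (area = (32/2)·10.500²·sin(360°/32) = 344.14 mm²); the cylinder at (7, -4) is absent (z outside [10, 16]); Merging all regions: only the r=10.5 cylinder is present, so the union is just that shape — area = 344.14 mm². At z = 8.04: the cylinder: section is a regular 32-gon, circumradius r=10.5 (area = (32/2)·10.500²·sin(360°/32) = 344.14 mm²); the cylinder at (7, -4) is not intersected at this z (z outside [10, 16]); Taking the union: only the r=10.5 cylinder is present, so the union is just that shape — area = 344.14 mm². Checking containment: the cross-section at z = 8.04 is a subset of the cross-section at z = 3.72.

entirely on top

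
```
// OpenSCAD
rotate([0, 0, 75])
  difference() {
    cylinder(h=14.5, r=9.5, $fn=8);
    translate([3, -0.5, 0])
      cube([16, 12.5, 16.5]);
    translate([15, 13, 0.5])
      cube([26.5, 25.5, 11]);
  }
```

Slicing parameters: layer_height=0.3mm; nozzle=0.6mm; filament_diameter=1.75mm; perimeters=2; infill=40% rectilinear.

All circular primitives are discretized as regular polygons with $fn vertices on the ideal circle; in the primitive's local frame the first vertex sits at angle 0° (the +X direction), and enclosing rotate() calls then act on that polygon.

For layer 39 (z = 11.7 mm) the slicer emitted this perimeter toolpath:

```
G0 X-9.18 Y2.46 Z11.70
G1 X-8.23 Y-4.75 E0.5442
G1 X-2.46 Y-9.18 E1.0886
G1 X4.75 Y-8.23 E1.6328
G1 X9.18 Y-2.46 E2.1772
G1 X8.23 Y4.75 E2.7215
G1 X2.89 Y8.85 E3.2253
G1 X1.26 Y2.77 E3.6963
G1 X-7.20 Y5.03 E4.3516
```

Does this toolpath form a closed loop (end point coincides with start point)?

Start point (G0): (-9.18, 2.46). End point (last G1): the path does not return to the start — open.

no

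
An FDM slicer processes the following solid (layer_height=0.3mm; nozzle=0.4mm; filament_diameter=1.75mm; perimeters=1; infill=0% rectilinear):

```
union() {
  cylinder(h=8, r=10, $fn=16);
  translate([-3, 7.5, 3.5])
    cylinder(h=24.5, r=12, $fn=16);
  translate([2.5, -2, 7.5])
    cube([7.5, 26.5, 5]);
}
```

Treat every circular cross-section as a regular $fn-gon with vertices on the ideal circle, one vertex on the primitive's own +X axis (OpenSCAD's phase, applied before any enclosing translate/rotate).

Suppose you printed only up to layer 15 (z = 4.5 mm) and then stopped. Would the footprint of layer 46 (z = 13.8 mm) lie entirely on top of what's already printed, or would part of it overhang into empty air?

Compare the two slices. At z = 4.5: the r=10 cylinder contributes a regular 16-gon of circumradius 10 (area = (16/2)·10.000²·sin(360°/16) = 306.15 mm²); the r=12 cylinder at (-3, 7.5) gives a regular 16-gon of circumradius 12 (constant along its height) (area = (16/2)·12.000²·sin(360°/16) = 440.85 mm²); the cube at (2.5, -2) does not reach this height (z outside [7.5, 12.5]); Combining (union): the regions partially overlap — summed areas 747.00 mm² minus the doubly-counted overlap 196.53 mm² gives 550.46 mm² — area = 550.46 mm². At z = 13.8: the cylinder is absent (z outside [0, 8]); the cylinder at (-3, 7.5): section is a regular 16-gon, circumradius r=12 (area = (16/2)·12.000²·sin(360°/16) = 440.85 mm²); the cube at (2.5, -2) is absent (z outside [7.5, 12.5]); Combining (union): only the r=12 cylinder at (-3, 7.5) is present, so the union is just that shape — area = 440.85 mm². Checking containment: the cross-section at z = 13.8 is a subset of the cross-section at z = 4.5.

entirely on top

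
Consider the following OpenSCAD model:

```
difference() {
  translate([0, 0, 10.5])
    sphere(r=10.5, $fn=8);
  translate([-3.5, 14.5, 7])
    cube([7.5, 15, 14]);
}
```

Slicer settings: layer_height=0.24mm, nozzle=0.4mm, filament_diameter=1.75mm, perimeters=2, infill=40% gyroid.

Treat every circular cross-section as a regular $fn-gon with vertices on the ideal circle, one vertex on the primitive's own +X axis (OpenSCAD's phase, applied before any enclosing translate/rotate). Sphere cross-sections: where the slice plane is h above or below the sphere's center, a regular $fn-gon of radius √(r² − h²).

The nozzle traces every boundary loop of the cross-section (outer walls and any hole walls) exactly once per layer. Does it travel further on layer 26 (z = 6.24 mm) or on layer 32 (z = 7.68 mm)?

layer 32 (z = 7.68 mm)

Layer 26 (z = 6.24): the r=10.5 sphere contributes a regular 8-gon of circumradius √(10.5²−4.26²) = 9.597 (perimeter = 2·8·9.597·sin(180°/8) = 58.76 mm); the cube at (-3.5, 14.5) is absent (z outside [7, 21]); Subtracting the remaining from the first: none of the subtracted shapes is present at this height, so the r=10.5 sphere is unchanged — boundary = 58.76 mm. So its perimeter = 58.76 mm. Layer 32 (z = 7.68): the sphere: section is a regular 8-gon, circumradius = √(r²−h²) = √(10.5²−2.82²) = 10.114 (perimeter = 2·8·10.114·sin(180°/8) = 61.93 mm); the cube at (-3.5, 14.5) is present — its section is the full 7.5×15 rectangle (perimeter 45.00 mm); After the difference (first − rest): starting from the r=10.5 sphere, the 7.5×15 cube at (-3.5, 14.5) misses the remaining region (no effect) — boundary = 61.93 mm. So its perimeter = 61.93 mm. Layer 32 is larger (61.93 vs 58.76 mm).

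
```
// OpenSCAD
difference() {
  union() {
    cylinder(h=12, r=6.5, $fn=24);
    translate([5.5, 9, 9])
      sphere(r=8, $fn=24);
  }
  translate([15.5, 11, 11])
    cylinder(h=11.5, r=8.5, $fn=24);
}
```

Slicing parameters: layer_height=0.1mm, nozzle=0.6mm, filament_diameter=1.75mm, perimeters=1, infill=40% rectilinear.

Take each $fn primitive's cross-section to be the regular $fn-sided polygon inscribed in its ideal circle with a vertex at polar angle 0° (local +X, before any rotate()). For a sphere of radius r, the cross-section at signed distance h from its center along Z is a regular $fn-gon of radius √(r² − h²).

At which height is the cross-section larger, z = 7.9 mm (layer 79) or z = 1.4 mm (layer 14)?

layer 79 (z = 7.9 mm)

Layer 79 (z = 7.9): the cylinder: section is a regular 24-gon, circumradius r=6.5 (area = (24/2)·6.500²·sin(360°/24) = 131.22 mm²); the sphere at (5.5, 9): section is a regular 24-gon, circumradius = √(r²−h²) = √(8²−1.1²) = 7.924 (area = (24/2)·7.924²·sin(360°/24) = 195.01 mm²); Taking the union: the regions partially overlap — summed areas 326.24 mm² minus the doubly-counted overlap 25.15 mm² gives 301.09 mm² — area = 301.09 mm²; the cylinder at (15.5, 11) is not intersected at this z (z outside [11, 22.5]); Taking the first minus the rest: none of the subtracted shapes is present at this height, so the result so far is unchanged — area = 301.09 mm². So its area = 301.09 mm². Layer 14 (z = 1.4): the cylinder: section is a regular 24-gon, circumradius r=6.5 (area = (24/2)·6.500²·sin(360°/24) = 131.22 mm²); the r=8 sphere at (5.5, 9) contributes a regular 24-gon of circumradius √(8²−7.6²) = 2.498 (area = (24/2)·2.498²·sin(360°/24) = 19.38 mm²); Taking the union: the 2 present regions are separate (no shared area or edge), so areas and boundary lengths simply add and each stays a separate island — area = 150.60 mm²; the cylinder at (15.5, 11) is absent (z outside [11, 22.5]); Taking the first minus the rest: none of the subtracted shapes is present at this height, so the result so far is unchanged — area = 150.60 mm². So its area = 150.60 mm². Layer 79 is larger (301.09 vs 150.60 mm²).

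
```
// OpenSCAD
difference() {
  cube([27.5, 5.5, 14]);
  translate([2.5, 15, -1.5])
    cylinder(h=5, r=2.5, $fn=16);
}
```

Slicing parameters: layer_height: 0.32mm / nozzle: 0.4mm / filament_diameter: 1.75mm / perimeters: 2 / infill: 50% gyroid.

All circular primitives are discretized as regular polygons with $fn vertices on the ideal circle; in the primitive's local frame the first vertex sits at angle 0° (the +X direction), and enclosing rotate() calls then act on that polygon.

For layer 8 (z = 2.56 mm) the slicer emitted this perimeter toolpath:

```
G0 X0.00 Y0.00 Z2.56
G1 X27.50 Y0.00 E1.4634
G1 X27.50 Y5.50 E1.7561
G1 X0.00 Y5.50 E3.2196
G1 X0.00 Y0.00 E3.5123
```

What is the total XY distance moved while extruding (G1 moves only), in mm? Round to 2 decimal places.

Sum the Euclidean lengths of each G1 segment: total = 66.00 mm.

66.00 mm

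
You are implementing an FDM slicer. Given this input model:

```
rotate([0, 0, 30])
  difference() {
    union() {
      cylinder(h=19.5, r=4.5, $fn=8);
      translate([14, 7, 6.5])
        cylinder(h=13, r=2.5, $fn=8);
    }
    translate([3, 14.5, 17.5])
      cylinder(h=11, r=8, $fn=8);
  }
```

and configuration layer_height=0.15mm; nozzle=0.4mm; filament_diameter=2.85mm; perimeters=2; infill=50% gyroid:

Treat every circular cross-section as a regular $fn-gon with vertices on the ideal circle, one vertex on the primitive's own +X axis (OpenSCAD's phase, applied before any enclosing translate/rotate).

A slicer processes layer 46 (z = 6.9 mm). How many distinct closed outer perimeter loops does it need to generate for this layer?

At z = 6.9 mm: the r=4.5 cylinder gives a regular 8-gon of circumradius 4.5 (constant along its height); the r=2.5 cylinder at (14, 7) gives a regular 8-gon of circumradius 2.5 (constant along its height); Merging all regions: the 2 present regions are separate (no shared area or edge), so areas and boundary lengths simply add and each stays a separate island — 2 connected regions; the cylinder at (3, 14.5) is not intersected at this z (z outside [17.5, 28.5]); After the difference (first − rest): none of the subtracted shapes is present at this height, so that combined region is unchanged — 2 connected regions; (rotated 30° about Z; rotation is an isometry so areas/perimeters/island counts are preserved). The result has 2 disconnected regions.

2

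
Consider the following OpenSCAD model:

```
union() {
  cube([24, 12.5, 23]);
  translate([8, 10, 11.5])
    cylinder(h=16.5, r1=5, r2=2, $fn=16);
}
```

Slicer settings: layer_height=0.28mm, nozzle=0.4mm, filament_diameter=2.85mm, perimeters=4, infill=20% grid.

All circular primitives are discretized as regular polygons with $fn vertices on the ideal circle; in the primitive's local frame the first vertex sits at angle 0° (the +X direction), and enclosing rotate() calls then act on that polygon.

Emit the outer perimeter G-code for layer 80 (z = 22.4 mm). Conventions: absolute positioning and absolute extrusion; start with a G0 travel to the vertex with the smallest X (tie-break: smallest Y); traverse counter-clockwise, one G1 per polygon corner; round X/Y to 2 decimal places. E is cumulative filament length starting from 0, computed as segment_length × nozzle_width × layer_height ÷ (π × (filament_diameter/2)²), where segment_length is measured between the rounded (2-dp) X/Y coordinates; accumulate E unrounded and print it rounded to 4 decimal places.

G0 X0.00 Y0.00 Z22.40
G1 X24.00 Y0.00 E0.4214
G1 X24.00 Y12.50 E0.6408
G1 X9.59 Y12.50 E0.8938
G1 X9.16 Y12.79 E0.9029
G1 X8.00 Y13.02 E0.9237
G1 X6.84 Y12.79 E0.9444
G1 X6.41 Y12.50 E0.9535
G1 X0.00 Y12.50 E1.0661
G1 X0.00 Y0.00 E1.2855

At z = 22.4 mm: the cube is present — its section is the full 24×12.5 rectangle; the cone at (8, 10) contributes a regular 16-gon of circumradius 3.018 (interpolated between r1=5 and r2=2 at t=0.661); Combining (union): the regions partially overlap (shared area 26.83 mm²), so overlapping operands fuse into one piece — 1 connected region. The outline is a single polygon with 9 vertices. Extrusion per mm of travel: 0.4 × 0.28 / (π × 1.425²) = 0.017557. Accumulating E over each segment gives final E = 1.2855.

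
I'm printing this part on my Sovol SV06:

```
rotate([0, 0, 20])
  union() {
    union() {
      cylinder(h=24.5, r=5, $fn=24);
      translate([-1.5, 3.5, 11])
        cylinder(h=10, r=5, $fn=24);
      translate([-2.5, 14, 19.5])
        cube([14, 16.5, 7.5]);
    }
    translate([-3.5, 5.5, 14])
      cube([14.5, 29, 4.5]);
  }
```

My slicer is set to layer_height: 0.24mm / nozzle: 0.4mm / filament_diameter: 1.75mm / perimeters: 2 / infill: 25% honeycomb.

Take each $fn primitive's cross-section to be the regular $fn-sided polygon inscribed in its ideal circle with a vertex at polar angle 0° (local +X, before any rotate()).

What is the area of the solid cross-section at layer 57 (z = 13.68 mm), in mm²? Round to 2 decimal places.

114.56 mm²

At z = 13.68 mm: the r=5 cylinder gives a regular 24-gon of circumradius 5 (constant along its height) (area = (24/2)·5.000²·sin(360°/24) = 77.65 mm²); the cylinder at (-1.5, 3.5): section is a regular 24-gon, circumradius r=5 (area = (24/2)·5.000²·sin(360°/24) = 77.65 mm²); the cube at (-2.5, 14) does not reach this height (z outside [19.5, 27]); Taking the union: the regions partially overlap — summed areas 155.29 mm² minus the doubly-counted overlap 40.73 mm² gives 114.56 mm² — area = 114.56 mm²; the cube at (-3.5, 5.5) is absent (z outside [14, 18.5]); Taking the union: only the result so far is present, so the union is just that shape — area = 114.56 mm²; (rotated 20° about Z; rotation is an isometry so areas/perimeters/island counts are preserved). Overall, the cross-section is a single solid region. Net area = 114.56 mm².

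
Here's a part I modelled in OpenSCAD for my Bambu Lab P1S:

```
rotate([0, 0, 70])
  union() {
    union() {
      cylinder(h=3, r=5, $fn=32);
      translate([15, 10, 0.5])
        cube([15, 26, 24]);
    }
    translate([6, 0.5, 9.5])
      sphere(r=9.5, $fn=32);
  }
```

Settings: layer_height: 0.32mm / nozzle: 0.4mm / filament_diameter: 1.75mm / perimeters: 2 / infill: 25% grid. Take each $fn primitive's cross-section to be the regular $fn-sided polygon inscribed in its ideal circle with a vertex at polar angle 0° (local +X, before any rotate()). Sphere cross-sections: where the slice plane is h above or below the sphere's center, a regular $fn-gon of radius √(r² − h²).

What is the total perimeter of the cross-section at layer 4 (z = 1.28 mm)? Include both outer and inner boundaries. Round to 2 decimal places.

125.62 mm

At z = 1.28 mm: the cylinder: section is a regular 32-gon, circumradius r=5 (perimeter = 2·32·5.000·sin(180°/32) = 31.37 mm); the 15×26 cube at (15, 10) contributes its full rectangle (perimeter 82.00 mm); Combining (union): the 2 present regions are separate (no shared area or edge), so areas and boundary lengths simply add and each stays a separate island — boundary = 113.37 mm; the r=9.5 sphere at (6, 0.5) slices to a regular 32-gon of circumradius 4.763 (√(r²−h²) with h=8.22 from center) (perimeter = 2·32·4.763·sin(180°/32) = 29.88 mm); Merging all regions: the regions partially overlap (shared area 19.76 mm²), so the edge portions inside another operand are dropped and the merged outline is re-measured after clipping — boundary = 125.62 mm; (whole slice rotated 70° about Z — lengths, areas and connectivity unchanged). Overall, the cross-section has 2 separate islands. Total boundary length (outer) = 125.62 mm.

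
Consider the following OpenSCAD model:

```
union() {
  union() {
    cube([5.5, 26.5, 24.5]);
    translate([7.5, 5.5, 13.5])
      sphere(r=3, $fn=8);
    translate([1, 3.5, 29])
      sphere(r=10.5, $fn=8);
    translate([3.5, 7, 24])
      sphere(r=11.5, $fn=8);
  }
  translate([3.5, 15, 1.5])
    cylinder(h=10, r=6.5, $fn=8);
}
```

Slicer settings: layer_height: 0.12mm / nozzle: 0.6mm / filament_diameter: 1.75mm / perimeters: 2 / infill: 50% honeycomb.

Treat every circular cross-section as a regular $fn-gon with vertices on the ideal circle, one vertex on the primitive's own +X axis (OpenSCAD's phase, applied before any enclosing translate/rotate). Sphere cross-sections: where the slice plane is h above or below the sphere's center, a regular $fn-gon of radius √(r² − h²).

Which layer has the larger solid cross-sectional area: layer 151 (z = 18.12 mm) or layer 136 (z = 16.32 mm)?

layer 151 (z = 18.12 mm)

Layer 151 (z = 18.12): the 5.5×26.5 cube contributes its full rectangle (area 145.75 mm²); the sphere at (7.5, 5.5) does not reach this height (|z−center|=4.620 > r=3); the sphere at (1, 3.5) does not reach this height (|z−center|=10.880 > r=10.5); the sphere at (3.5, 7): section is a regular 8-gon, circumradius = √(r²−h²) = √(11.5²−5.88²) = 9.883 (area = (8/2)·9.883²·sin(360°/8) = 276.27 mm²); Combining (union): the regions partially overlap — summed areas 422.02 mm² minus the doubly-counted overlap 89.49 mm² gives 332.53 mm² — area = 332.53 mm²; the cylinder at (3.5, 15) is not intersected at this z (z outside [1.5, 11.5]); Taking the union: only that combined region is present, so the union is just that shape — area = 332.53 mm². So its area = 332.53 mm². Layer 136 (z = 16.32): the cube (footprint 5.5×26.5) is included at this height (area 145.75 mm²); the sphere at (7.5, 5.5): section is a regular 8-gon, circumradius = √(r²−h²) = √(3²−2.82²) = 1.024 (area = (8/2)·1.024²·sin(360°/8) = 2.96 mm²); the sphere at (1, 3.5) is not intersected at this z (|z−center|=12.680 > r=10.5); the r=11.5 sphere at (3.5, 7) contributes a regular 8-gon of circumradius √(11.5²−7.68²) = 8.560 (area = (8/2)·8.560²·sin(360°/8) = 207.23 mm²); Merging all regions: the regions partially overlap — summed areas 355.95 mm² minus the doubly-counted overlap 85.18 mm² gives 270.77 mm² — area = 270.77 mm²; the cylinder at (3.5, 15) does not reach this height (z outside [1.5, 11.5]); Combining (union): only the result so far is present, so the union is just that shape — area = 270.77 mm². So its area = 270.77 mm². Layer 151 is larger (332.53 vs 270.77 mm²).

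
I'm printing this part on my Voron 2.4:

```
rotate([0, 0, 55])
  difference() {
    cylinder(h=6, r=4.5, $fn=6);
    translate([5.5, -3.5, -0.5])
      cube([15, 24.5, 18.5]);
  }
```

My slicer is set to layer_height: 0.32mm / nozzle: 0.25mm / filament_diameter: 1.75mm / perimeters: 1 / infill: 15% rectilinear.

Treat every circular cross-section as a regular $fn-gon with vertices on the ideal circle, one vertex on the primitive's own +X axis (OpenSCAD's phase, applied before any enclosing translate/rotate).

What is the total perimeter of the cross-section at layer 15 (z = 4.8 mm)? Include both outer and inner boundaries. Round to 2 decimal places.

At z = 4.8 mm: the r=4.5 cylinder contributes a regular 6-gon of circumradius 4.5 (perimeter = 2·6·4.500·sin(180°/6) = 27.00 mm); the 15×24.5 cube at (5.5, -3.5) contributes its full rectangle (perimeter 79.00 mm); Subtracting the remaining from the first: starting from the r=4.5 cylinder, the 15×24.5 cube at (5.5, -3.5) misses the remaining region (no effect) — boundary = 27.00 mm; (rotated 55° about Z; rotation is an isometry so areas/perimeters/island counts are preserved). Overall, the cross-section is a single solid region. Total boundary length (outer) = 27.00 mm.

27.00 mm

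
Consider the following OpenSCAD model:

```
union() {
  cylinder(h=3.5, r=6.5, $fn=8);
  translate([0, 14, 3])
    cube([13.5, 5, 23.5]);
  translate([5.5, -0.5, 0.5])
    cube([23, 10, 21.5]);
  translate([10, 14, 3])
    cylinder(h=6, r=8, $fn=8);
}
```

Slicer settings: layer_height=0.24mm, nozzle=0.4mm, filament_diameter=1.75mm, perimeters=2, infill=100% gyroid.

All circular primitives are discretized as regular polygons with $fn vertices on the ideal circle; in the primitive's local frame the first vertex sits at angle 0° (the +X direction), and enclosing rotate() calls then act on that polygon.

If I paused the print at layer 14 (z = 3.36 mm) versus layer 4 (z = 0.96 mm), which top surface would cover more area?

layer 14 (z = 3.36 mm)

Layer 14 (z = 3.36): the r=6.5 cylinder contributes a regular 8-gon of circumradius 6.5 (area = (8/2)·6.500²·sin(360°/8) = 119.50 mm²); the cube at (0, 14) is present — its section is the full 13.5×5 rectangle (area 67.50 mm²); the cube at (5.5, -0.5) (footprint 23×10) is included at this height (area 230.00 mm²); the r=8 cylinder at (10, 14) contributes a regular 8-gon of circumradius 8 (area = (8/2)·8.000²·sin(360°/8) = 181.02 mm²); Combining (union): the regions partially overlap — summed areas 598.02 mm² minus the doubly-counted overlap 78.98 mm² gives 519.04 mm² — area = 519.04 mm². So its area = 519.04 mm². Layer 4 (z = 0.96): the cylinder: section is a regular 8-gon, circumradius r=6.5 (area = (8/2)·6.500²·sin(360°/8) = 119.50 mm²); the cube at (0, 14) is not intersected at this z (z outside [3, 26.5]); the 23×10 cube at (5.5, -0.5) contributes its full rectangle (area 230.00 mm²); the cylinder at (10, 14) does not reach this height (z outside [3, 9]); Taking the union: the regions partially overlap — summed areas 349.50 mm² minus the doubly-counted overlap 1.66 mm² gives 347.85 mm² — area = 347.85 mm². So its area = 347.85 mm². Layer 14 is larger (519.04 vs 347.85 mm²).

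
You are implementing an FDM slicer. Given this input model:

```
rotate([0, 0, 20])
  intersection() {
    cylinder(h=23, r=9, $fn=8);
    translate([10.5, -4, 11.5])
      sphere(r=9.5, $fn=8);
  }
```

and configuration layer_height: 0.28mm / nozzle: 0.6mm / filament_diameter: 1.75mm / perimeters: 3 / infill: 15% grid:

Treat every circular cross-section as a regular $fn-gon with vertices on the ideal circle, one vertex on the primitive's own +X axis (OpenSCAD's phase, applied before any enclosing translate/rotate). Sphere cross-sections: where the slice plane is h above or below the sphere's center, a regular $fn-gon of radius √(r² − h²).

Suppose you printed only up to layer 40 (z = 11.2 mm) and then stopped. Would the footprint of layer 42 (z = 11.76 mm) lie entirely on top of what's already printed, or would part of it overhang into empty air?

entirely on top

Compare the two slices. At z = 11.2: the cylinder: section is a regular 8-gon, circumradius r=9 (area = (8/2)·9.000²·sin(360°/8) = 229.10 mm²); the sphere at (10.5, -4): section is a regular 8-gon, circumradius = √(r²−h²) = √(9.5²−0.3²) = 9.495 (area = (8/2)·9.495²·sin(360°/8) = 255.01 mm²); Taking the intersection: the r=9.5 sphere at (10.5, -4) partially overlaps the r=9 cylinder; clipping to the common part keeps 58.52 mm² — area = 58.52 mm²; (rotated 20° about Z; rotation is an isometry so areas/perimeters/island counts are preserved). At z = 11.76: the r=9 cylinder gives a regular 8-gon of circumradius 9 (constant along its height) (area = (8/2)·9.000²·sin(360°/8) = 229.10 mm²); the r=9.5 sphere at (10.5, -4) contributes a regular 8-gon of circumradius √(9.5²−0.26²) = 9.496 (area = (8/2)·9.496²·sin(360°/8) = 255.07 mm²); Taking the intersection: the r=9.5 sphere at (10.5, -4) partially overlaps the r=9 cylinder; clipping to the common part keeps 58.54 mm² — area = 58.54 mm²; (rotated 20° about Z; rotation is an isometry so areas/perimeters/island counts are preserved). Checking containment: the cross-section at z = 11.76 is a subset of the cross-section at z = 11.2.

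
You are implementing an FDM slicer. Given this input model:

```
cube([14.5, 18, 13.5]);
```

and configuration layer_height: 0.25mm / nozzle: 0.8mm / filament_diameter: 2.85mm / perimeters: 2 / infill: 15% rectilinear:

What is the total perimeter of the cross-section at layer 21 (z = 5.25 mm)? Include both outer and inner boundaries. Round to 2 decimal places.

At z = 5.25 mm: the cube (footprint 14.5×18) is included at this height (perimeter 65.00 mm). Overall, the cross-section is a single solid region. Total boundary length (outer) = 65.00 mm.

65.00 mm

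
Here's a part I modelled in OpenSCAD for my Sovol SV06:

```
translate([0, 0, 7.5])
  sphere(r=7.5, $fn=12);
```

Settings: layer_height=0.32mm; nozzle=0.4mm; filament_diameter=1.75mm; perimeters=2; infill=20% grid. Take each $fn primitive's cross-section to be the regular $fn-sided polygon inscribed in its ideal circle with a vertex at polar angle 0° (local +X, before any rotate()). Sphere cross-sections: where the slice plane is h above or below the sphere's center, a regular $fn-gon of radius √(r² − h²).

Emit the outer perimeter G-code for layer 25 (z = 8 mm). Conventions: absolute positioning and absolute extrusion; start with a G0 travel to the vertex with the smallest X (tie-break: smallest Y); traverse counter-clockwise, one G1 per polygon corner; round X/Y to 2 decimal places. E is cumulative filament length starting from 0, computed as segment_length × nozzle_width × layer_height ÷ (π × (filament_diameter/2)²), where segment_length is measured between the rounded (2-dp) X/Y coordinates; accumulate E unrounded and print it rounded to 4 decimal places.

G0 X-7.48 Y0.00 Z8.00
G1 X-6.48 Y-3.74 E0.2060
G1 X-3.74 Y-6.48 E0.4122
G1 X0.00 Y-7.48 E0.6183
G1 X3.74 Y-6.48 E0.8243
G1 X6.48 Y-3.74 E1.0305
G1 X7.48 Y0.00 E1.2365
G1 X6.48 Y3.74 E1.4425
G1 X3.74 Y6.48 E1.6487
G1 X0.00 Y7.48 E1.8548
G1 X-3.74 Y6.48 E2.0608
G1 X-6.48 Y3.74 E2.2670
G1 X-7.48 Y0.00 E2.4730

At z = 8 mm: the r=7.5 sphere contributes a regular 12-gon of circumradius √(7.5²−0.5²) = 7.483. The outline is a single polygon with 12 vertices. Extrusion per mm of travel: 0.4 × 0.32 / (π × 0.875²) = 0.053216. Accumulating E over each segment gives final E = 2.4730.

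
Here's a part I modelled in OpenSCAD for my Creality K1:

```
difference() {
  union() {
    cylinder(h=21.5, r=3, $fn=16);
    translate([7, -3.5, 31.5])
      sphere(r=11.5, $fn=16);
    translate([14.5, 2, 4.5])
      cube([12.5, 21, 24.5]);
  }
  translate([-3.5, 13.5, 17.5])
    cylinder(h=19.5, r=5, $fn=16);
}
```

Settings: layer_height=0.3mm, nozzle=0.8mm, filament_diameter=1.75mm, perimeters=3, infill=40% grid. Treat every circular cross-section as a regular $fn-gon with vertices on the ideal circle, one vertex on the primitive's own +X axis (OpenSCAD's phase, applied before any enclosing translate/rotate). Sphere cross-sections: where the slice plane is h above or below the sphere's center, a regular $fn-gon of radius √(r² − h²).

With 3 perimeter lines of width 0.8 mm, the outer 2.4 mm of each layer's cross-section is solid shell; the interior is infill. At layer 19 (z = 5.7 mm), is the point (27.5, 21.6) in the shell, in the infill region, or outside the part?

At z = 5.7 mm: the r=3 cylinder gives a regular 16-gon of circumradius 3 (constant along its height); the sphere at (7, -3.5) does not reach this height (|z−center|=25.800 > r=11.5); the cube at (14.5, 2) is present — its section is the full 12.5×21 rectangle; Combining (union): the 2 present regions are separate (no shared area or edge), so areas and boundary lengths simply add and each stays a separate island — 2 connected regions; the cylinder at (-3.5, 13.5) is not intersected at this z (z outside [17.5, 37]); Taking the first minus the rest: none of the subtracted shapes is present at this height, so the result so far is unchanged — 2 connected regions. Overall, the cross-section has 2 separate islands. The nearest boundary edge runs (27.00, 23.00)→(27.00, 2.00); distance from the point to it = 0.50 mm. The point is not inside any of the regions above, so it lies outside the cross-section (0.50 mm from the nearest boundary).

outside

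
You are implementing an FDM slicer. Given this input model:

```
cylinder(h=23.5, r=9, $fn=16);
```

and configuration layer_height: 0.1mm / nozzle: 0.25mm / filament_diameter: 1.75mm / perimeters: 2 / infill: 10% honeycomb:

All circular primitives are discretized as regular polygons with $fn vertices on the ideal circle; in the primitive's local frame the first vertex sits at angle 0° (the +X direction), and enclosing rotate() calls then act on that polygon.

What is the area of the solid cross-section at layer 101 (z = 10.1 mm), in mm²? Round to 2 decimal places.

247.98 mm²

At z = 10.1 mm: the r=9 cylinder contributes a regular 16-gon of circumradius 9 (area = (16/2)·9.000²·sin(360°/16) = 247.98 mm²). Overall, the cross-section is a single solid region. Net area = 247.98 mm².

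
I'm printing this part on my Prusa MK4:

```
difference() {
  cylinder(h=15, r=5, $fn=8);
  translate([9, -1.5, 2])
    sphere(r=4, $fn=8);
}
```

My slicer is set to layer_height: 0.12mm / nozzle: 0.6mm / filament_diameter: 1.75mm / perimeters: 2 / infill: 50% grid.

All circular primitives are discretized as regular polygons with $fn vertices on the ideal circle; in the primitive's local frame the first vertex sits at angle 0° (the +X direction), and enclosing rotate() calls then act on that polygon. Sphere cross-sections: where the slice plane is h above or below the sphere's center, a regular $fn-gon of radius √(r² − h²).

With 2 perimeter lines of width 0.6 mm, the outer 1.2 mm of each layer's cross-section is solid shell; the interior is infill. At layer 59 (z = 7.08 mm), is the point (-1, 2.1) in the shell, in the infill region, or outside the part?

infill

At z = 7.08 mm: the r=5 cylinder contributes a regular 8-gon of circumradius 5; the sphere at (9, -1.5) is not intersected at this z (|z−center|=5.080 > r=4); Taking the first minus the rest: none of the subtracted shapes is present at this height, so the r=5 cylinder is unchanged — 1 connected region. Overall, the cross-section is a single solid region. The nearest boundary edge runs (0.00, 5.00)→(-3.54, 3.54); distance from the point to it = 2.30 mm. The point is inside the cross-section and 2.30 mm from the nearest boundary — more than the 1.2 mm shell width (2 × 0.6), so it's in the infill interior.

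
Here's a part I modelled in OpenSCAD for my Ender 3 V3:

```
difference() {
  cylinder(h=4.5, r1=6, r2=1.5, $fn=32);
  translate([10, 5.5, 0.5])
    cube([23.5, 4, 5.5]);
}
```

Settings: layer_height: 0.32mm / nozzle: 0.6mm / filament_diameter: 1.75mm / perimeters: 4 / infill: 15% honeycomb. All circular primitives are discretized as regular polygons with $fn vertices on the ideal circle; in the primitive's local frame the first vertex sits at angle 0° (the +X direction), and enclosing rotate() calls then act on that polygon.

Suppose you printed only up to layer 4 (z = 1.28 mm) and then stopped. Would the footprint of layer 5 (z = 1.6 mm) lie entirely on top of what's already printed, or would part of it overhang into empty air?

Compare the two slices. At z = 1.28: the cone: at t=0.284 of its height the radius interpolates to r₁+(r₂−r₁)t = 4.720, giving a regular 32-gon of that circumradius (area = (32/2)·4.720²·sin(360°/32) = 69.54 mm²); the cube at (10, 5.5) (footprint 23.5×4) is included at this height (area 94.00 mm²); Subtracting the remaining from the first: starting from the cone (69.54 mm²), the 23.5×4 cube at (10, 5.5) misses the remaining region (no effect) — area = 69.54 mm². At z = 1.6: the cone contributes a regular 32-gon of circumradius 4.400 (interpolated between r1=6 and r2=1.5 at t=0.356) (area = (32/2)·4.400²·sin(360°/32) = 60.43 mm²); the cube at (10, 5.5) (footprint 23.5×4) is included at this height (area 94.00 mm²); Taking the first minus the rest: starting from the cone (60.43 mm²), the 23.5×4 cube at (10, 5.5) misses the remaining region (no effect) — area = 60.43 mm². Checking containment: the cross-section at z = 1.6 is a subset of the cross-section at z = 1.28.

entirely on top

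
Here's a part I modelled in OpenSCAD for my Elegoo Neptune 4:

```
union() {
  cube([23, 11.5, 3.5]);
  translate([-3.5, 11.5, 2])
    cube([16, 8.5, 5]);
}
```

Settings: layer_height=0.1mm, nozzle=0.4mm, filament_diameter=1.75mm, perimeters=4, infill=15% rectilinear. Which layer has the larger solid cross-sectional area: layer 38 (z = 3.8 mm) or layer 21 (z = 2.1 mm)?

layer 21 (z = 2.1 mm)

Layer 38 (z = 3.8): the cube is absent (z outside [0, 3.5]); the cube at (-3.5, 11.5) (footprint 16×8.5) is included at this height (area 136.00 mm²); Combining (union): only the 16×8.5 cube at (-3.5, 11.5) is present, so the union is just that shape — area = 136.00 mm². So its area = 136.00 mm². Layer 21 (z = 2.1): the cube is present — its section is the full 23×11.5 rectangle (area 264.50 mm²); the cube at (-3.5, 11.5) is present — its section is the full 16×8.5 rectangle (area 136.00 mm²); Merging all regions: the 2 present regions share edge segments without overlapping in area, so areas simply add but the touching pieces fuse into one outline (the shared edge portions become interior and drop out of the boundary) — area = 400.50 mm². So its area = 400.50 mm². Layer 21 is larger (400.50 vs 136.00 mm²).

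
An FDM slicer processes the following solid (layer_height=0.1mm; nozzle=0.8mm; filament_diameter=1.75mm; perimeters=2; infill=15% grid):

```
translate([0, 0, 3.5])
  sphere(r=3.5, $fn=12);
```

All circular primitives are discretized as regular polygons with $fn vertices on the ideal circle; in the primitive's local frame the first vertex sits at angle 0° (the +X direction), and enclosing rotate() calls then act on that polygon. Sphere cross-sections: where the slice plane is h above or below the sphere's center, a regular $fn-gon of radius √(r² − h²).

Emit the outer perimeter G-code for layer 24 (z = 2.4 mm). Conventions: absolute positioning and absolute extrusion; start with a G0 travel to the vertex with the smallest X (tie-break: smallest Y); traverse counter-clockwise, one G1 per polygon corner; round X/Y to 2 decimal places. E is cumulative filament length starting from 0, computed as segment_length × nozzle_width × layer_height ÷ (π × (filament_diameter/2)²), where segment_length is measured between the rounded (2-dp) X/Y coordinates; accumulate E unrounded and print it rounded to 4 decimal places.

At z = 2.4 mm: the r=3.5 sphere slices to a regular 12-gon of circumradius 3.323 (√(r²−h²) with h=1.1 from center). The outline is a single polygon with 12 vertices. Extrusion per mm of travel: 0.8 × 0.1 / (π × 0.875²) = 0.033260. Accumulating E over each segment gives final E = 0.6865.

G0 X-3.32 Y0.00 Z2.40
G1 X-2.88 Y-1.66 E0.0571
G1 X-1.66 Y-2.88 E0.1145
G1 X0.00 Y-3.32 E0.1716
G1 X1.66 Y-2.88 E0.2287
G1 X2.88 Y-1.66 E0.2861
G1 X3.32 Y0.00 E0.3432
G1 X2.88 Y1.66 E0.4004
G1 X1.66 Y2.88 E0.4577
G1 X0.00 Y3.32 E0.5149
G1 X-1.66 Y2.88 E0.5720
G1 X-2.88 Y1.66 E0.6294
G1 X-3.32 Y0.00 E0.6865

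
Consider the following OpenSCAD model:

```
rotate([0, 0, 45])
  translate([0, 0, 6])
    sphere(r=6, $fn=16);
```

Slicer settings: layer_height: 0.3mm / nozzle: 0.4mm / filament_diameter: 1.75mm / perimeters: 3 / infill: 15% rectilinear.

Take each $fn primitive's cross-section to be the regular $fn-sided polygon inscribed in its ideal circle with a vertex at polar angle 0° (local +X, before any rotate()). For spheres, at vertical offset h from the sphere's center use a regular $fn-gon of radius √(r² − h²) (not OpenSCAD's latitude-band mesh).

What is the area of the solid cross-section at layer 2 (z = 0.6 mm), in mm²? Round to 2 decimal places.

20.94 mm²

At z = 0.6 mm: the sphere: section is a regular 16-gon, circumradius = √(r²−h²) = √(6²−5.4²) = 2.615 (area = (16/2)·2.615²·sin(360°/16) = 20.94 mm²); (rotated 45° about Z; rotation is an isometry so areas/perimeters/island counts are preserved). Overall, the cross-section is a single solid region. Net area = 20.94 mm².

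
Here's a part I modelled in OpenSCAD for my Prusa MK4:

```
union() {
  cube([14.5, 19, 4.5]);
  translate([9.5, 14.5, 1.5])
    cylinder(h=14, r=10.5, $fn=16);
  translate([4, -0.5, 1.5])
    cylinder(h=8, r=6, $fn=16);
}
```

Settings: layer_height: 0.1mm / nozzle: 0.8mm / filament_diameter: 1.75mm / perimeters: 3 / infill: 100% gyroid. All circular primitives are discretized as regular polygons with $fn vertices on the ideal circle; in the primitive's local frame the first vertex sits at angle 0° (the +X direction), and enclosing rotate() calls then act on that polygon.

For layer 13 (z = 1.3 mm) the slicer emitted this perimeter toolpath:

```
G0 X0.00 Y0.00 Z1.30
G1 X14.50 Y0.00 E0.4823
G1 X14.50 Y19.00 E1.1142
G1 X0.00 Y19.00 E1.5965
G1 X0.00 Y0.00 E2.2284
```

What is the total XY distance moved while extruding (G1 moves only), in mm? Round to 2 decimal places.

Sum the Euclidean lengths of each G1 segment: total = 67.00 mm.

67.00 mm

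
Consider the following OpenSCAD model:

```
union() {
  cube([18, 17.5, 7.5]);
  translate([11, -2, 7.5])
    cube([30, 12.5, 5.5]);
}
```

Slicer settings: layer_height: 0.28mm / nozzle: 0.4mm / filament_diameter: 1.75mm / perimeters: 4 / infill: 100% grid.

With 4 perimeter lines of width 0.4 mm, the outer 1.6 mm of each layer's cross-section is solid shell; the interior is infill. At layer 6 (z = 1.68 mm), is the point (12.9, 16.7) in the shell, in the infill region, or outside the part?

shell

At z = 1.68 mm: the cube is present — its section is the full 18×17.5 rectangle; the cube at (11, -2) is not intersected at this z (z outside [7.5, 13]); Merging all regions: only the 18×17.5 cube is present, so the union is just that shape — 1 connected region. Overall, the cross-section is a single solid region. The nearest boundary edge runs (18.00, 17.50)→(0.00, 17.50); distance from the point to it = 0.80 mm. The point is inside the cross-section, 0.80 mm from the nearest boundary — within the 1.6 mm shell band (4 × 0.4).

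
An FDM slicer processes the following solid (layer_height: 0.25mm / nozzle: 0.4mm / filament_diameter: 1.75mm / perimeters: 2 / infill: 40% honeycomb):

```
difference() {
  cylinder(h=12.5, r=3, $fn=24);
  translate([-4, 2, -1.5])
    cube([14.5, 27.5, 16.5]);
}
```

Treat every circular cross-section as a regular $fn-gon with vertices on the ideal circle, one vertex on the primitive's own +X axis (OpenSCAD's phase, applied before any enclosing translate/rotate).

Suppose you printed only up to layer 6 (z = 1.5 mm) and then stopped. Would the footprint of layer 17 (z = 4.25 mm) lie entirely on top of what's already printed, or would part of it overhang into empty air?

Compare the two slices. At z = 1.5: the r=3 cylinder contributes a regular 24-gon of circumradius 3 (area = (24/2)·3.000²·sin(360°/24) = 27.95 mm²); the cube at (-4, 2) (footprint 14.5×27.5) is included at this height (area 398.75 mm²); After the difference (first − rest): starting from the r=3 cylinder (27.95 mm²), the 14.5×27.5 cube at (-4, 2) partially overlaps it — only the 3.01 mm² overlap (of its 398.75 mm²) is removed, clipping the outline — area = 24.94 mm². At z = 4.25: the cylinder: section is a regular 24-gon, circumradius r=3 (area = (24/2)·3.000²·sin(360°/24) = 27.95 mm²); the cube at (-4, 2) (footprint 14.5×27.5) is included at this height (area 398.75 mm²); After the difference (first − rest): starting from the r=3 cylinder (27.95 mm²), the 14.5×27.5 cube at (-4, 2) partially overlaps it — only the 3.01 mm² overlap (of its 398.75 mm²) is removed, clipping the outline — area = 24.94 mm². Checking containment: the cross-section at z = 4.25 is a subset of the cross-section at z = 1.5.

entirely on top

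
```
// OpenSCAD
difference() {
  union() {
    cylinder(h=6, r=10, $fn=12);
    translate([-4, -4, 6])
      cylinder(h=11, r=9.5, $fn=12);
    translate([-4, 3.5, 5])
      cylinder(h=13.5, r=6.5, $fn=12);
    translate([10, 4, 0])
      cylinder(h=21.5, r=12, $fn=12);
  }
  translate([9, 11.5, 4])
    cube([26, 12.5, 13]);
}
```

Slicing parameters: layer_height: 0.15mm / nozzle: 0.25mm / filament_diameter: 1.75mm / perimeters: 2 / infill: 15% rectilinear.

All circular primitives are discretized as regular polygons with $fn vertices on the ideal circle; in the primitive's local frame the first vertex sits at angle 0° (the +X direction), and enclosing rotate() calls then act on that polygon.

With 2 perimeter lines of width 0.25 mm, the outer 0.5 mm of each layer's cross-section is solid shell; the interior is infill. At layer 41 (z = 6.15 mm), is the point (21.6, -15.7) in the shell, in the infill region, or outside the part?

outside

At z = 6.15 mm: the cylinder is not intersected at this z (z outside [0, 6]); the r=9.5 cylinder at (-4, -4) gives a regular 12-gon of circumradius 9.5 (constant along its height); the r=6.5 cylinder at (-4, 3.5) contributes a regular 12-gon of circumradius 6.5; the r=12 cylinder at (10, 4) contributes a regular 12-gon of circumradius 12; Merging all regions: the regions partially overlap (shared area 133.62 mm²), so overlapping operands fuse into one piece — 1 connected region; the cube at (9, 11.5) is present — its section is the full 26×12.5 rectangle; After the difference (first − rest): starting from that combined region, the 26×12.5 cube at (9, 11.5) partially overlaps it — only the 30.73 mm² overlap (of its 325.00 mm²) is removed, clipping the outline — 1 connected region. Overall, the cross-section is a single solid region. The nearest boundary edge runs (20.39, -2.00)→(16.00, -6.39); distance from the point to it = 10.86 mm. The point is not inside any of the regions above, so it lies outside the cross-section (10.86 mm from the nearest boundary).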